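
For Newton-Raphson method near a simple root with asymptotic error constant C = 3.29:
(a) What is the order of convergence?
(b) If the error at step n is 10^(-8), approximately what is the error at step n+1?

(a) Newton-Raphson has quadratic (order 2) convergence near simple roots.
    This means |e_{n+1}| ≈ C|e_n|².

(b) With |e_n| = 10^(-8) and C = 3.29:
    |e_{n+1}| ≈ 3.29 × (10^(-8))² = 3.29 × 10^(-16)

(a) 2 (quadratic); (b) |e_{n+1}| ≈ 3.290e-16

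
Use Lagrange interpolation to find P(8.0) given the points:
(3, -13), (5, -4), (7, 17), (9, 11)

Lagrange interpolation formula:
P(x) = Σ yᵢ × Lᵢ(x)
where Lᵢ(x) = Π_{j≠i} (x - xⱼ)/(xᵢ - xⱼ)

L_0(8.0) = (8.0 - 5)/(3 - 5) × (8.0 - 7)/(3 - 7) × (8.0 - 9)/(3 - 9) = 0.062500
L_1(8.0) = (8.0 - 3)/(5 - 3) × (8.0 - 7)/(5 - 7) × (8.0 - 9)/(5 - 9) = -0.312500
L_2(8.0) = (8.0 - 3)/(7 - 3) × (8.0 - 5)/(7 - 5) × (8.0 - 9)/(7 - 9) = 0.937500
L_3(8.0) = (8.0 - 3)/(9 - 3) × (8.0 - 5)/(9 - 5) × (8.0 - 7)/(9 - 7) = 0.312500

P(8.0) = (-13)×L_0(8.0) + (-4)×L_1(8.0) + 17×L_2(8.0) + 11×L_3(8.0)
P(8.0) = 19.812500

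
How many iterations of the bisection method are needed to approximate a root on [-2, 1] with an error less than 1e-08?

We need (b-a)/2^n ≤ 1e-08
(1 - (-2))/2^n ≤ 1e-08
3/2^n ≤ 1e-08
2^n ≥ 300000000
n ≥ log₂(300000000) = 28.16
n ≥ 29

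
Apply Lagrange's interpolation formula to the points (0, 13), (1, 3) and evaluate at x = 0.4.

Lagrange interpolation formula:
P(x) = Σ yᵢ × Lᵢ(x)
where Lᵢ(x) = Π_{j≠i} (x - xⱼ)/(xᵢ - xⱼ)

L_0(0.4) = (0.4 - 1)/(0 - 1) = 0.600000
L_1(0.4) = (0.4 - 0)/(1 - 0) = 0.400000

P(0.4) = 13×L_0(0.4) + 3×L_1(0.4)
P(0.4) = 9.000000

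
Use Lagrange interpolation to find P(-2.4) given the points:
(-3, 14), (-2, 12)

Lagrange interpolation formula:
P(x) = Σ yᵢ × Lᵢ(x)
where Lᵢ(x) = Π_{j≠i} (x - xⱼ)/(xᵢ - xⱼ)

L_0(-2.4) = (-2.4 - (-2))/(-3 - (-2)) = 0.400000
L_1(-2.4) = (-2.4 - (-3))/(-2 - (-3)) = 0.600000

P(-2.4) = 14×L_0(-2.4) + 12×L_1(-2.4)
P(-2.4) = 12.800000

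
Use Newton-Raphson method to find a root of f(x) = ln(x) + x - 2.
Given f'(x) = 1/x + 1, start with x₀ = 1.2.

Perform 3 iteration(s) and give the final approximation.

f(x) = ln(x) + x - 2
f'(x) = 1/x + 1
x₀ = 1.2

Newton-Raphson formula: x_{n+1} = x_n - f(x_n)/f'(x_n)

Iteration 1:
  f(1.200000) = -0.617678
  f'(1.200000) = 1.833333
  x_1 = 1.200000 - (-0.617678)/1.833333 = 1.536916
Iteration 2:
  f(1.536916) = -0.033307
  f'(1.536916) = 1.650654
  x_2 = 1.536916 - (-0.033307)/1.650654 = 1.557094
Iteration 3:
  f(1.557094) = -0.000085
  f'(1.557094) = 1.642222
  x_3 = 1.557094 - (-0.000085)/1.642222 = 1.557146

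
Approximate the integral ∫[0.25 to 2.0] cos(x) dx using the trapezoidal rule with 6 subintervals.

f(x) = cos(x)
a = 0.25, b = 2.0, n = 6
h = (b - a)/n = 0.291667

Trapezoidal rule: (h/2)[f(x₀) + 2f(x₁) + 2f(x₂) + ... + f(xₙ)]

x_0 = 0.2500, f(x_0) = 0.968912, coefficient = 1
x_1 = 0.5417, f(x_1) = 0.856851, coefficient = 2
x_2 = 0.8333, f(x_2) = 0.672412, coefficient = 2
x_3 = 1.1250, f(x_3) = 0.431177, coefficient = 2
x_4 = 1.4167, f(x_4) = 0.153520, coefficient = 2
x_5 = 1.7083, f(x_5) = -0.137104, coefficient = 2
x_6 = 2.0000, f(x_6) = -0.416147, coefficient = 1

I ≈ (0.291667/2) × 4.506477 = 0.657195
Exact value: 0.661893
Error: 0.004699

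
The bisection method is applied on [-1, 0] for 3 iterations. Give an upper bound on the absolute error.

Bisection error bound: |error| ≤ (b-a)/2^n
|error| ≤ (0 - (-1))/2^3 = 1/2^3
|error| ≤ 0.1250000000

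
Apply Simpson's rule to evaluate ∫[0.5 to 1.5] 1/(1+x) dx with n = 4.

f(x) = 1/(1+x)
a = 0.5, b = 1.5, n = 4
h = (b - a)/n = 0.250000

Simpson's rule: (h/3)[f(x₀) + 4f(x₁) + 2f(x₂) + ... + f(xₙ)]

x_0 = 0.5000, f(x_0) = 0.666667, coefficient = 1
x_1 = 0.7500, f(x_1) = 0.571429, coefficient = 4
x_2 = 1.0000, f(x_2) = 0.500000, coefficient = 2
x_3 = 1.2500, f(x_3) = 0.444444, coefficient = 4
x_4 = 1.5000, f(x_4) = 0.400000, coefficient = 1

I ≈ (0.250000/3) × 6.130159 = 0.510847
Exact value: 0.510826
Error: 0.000021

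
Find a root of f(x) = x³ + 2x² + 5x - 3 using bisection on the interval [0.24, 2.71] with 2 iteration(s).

f(x) = x³ + 2x² + 5x - 3
Initial interval: [0.24, 2.71]

Iteration 1:
  c_1 = (0.240000 + 2.710000)/2 = 1.475000
  f(c_1) = f(1.475000) = 11.935297
  f(a) × f(c) < 0, new interval: [0.240000, 1.475000]
Iteration 2:
  c_2 = (0.240000 + 1.475000)/2 = 0.857500
  f(c_2) = f(0.857500) = 3.388638
  f(a) × f(c) < 0, new interval: [0.240000, 0.857500]

After 2 iteration(s), the approximation is c_2 = 0.857500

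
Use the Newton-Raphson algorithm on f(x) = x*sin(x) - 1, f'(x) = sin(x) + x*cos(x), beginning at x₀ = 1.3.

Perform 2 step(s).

f(x) = x*sin(x) - 1
f'(x) = sin(x) + x*cos(x)
x₀ = 1.3

Newton-Raphson formula: x_{n+1} = x_n - f(x_n)/f'(x_n)

Iteration 1:
  f(1.300000) = 0.252626
  f'(1.300000) = 1.311307
  x_1 = 1.300000 - 0.252626/1.311307 = 1.107348
Iteration 2:
  f(1.107348) = -0.009459
  f'(1.107348) = 1.389540
  x_2 = 1.107348 - (-0.009459)/1.389540 = 1.114155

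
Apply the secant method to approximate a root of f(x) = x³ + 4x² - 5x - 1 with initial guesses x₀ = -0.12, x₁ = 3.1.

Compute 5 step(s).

f(x) = x³ + 4x² - 5x - 1
x₀ = -0.12, x₁ = 3.1

Secant formula: x_{n+1} = x_n - f(x_n)(x_n - x_{n-1})/(f(x_n) - f(x_{n-1}))

Iteration 1:
  f(-0.120000) = -0.344128
  f(3.100000) = 51.731000
  x_2 = 3.100000 - 51.731000×(3.100000 - (-0.120000))/(51.731000 - (-0.344128))
       = -0.098721
Iteration 2:
  f(3.100000) = 51.731000
  f(-0.098721) = -0.468372
  x_3 = -0.098721 - (-0.468372)×(-0.098721 - 3.100000)/(-0.468372 - 51.731000)
       = -0.070020
Iteration 3:
  f(-0.098721) = -0.468372
  f(-0.070020) = -0.630632
  x_4 = -0.070020 - (-0.630632)×(-0.070020 - (-0.098721))/(-0.630632 - (-0.468372))
       = -0.181569
Iteration 4:
  f(-0.070020) = -0.630632
  f(-0.181569) = 0.033729
  x_5 = -0.181569 - 0.033729×(-0.181569 - (-0.070020))/(0.033729 - (-0.630632))
       = -0.175906
Iteration 5:
  f(-0.181569) = 0.033729
  f(-0.175906) = -0.002142
  x_6 = -0.175906 - (-0.002142)×(-0.175906 - (-0.181569))/(-0.002142 - 0.033729)
       = -0.176244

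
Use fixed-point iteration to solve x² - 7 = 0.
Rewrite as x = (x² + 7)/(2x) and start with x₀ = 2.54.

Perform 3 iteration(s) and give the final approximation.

Equation: x² - 7 = 0
Fixed-point form: x = (x² + 7)/(2x)
x₀ = 2.54

x_1 = g(2.540000) = 2.647953
x_2 = g(2.647953) = 2.645752
x_3 = g(2.645752) = 2.645751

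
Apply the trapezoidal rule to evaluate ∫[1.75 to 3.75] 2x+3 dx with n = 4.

f(x) = 2x+3
a = 1.75, b = 3.75, n = 4
h = (b - a)/n = 0.500000

Trapezoidal rule: (h/2)[f(x₀) + 2f(x₁) + 2f(x₂) + ... + f(xₙ)]

x_0 = 1.7500, f(x_0) = 6.500000, coefficient = 1
x_1 = 2.2500, f(x_1) = 7.500000, coefficient = 2
x_2 = 2.7500, f(x_2) = 8.500000, coefficient = 2
x_3 = 3.2500, f(x_3) = 9.500000, coefficient = 2
x_4 = 3.7500, f(x_4) = 10.500000, coefficient = 1

I ≈ (0.500000/2) × 68.000000 = 17.000000
Exact value: 17.000000
Error: 0.000000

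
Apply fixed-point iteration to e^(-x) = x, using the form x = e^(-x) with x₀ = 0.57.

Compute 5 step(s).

Equation: e^(-x) = x
Fixed-point form: x = e^(-x)
x₀ = 0.57

x_1 = g(0.570000) = 0.565525
x_2 = g(0.565525) = 0.568062
x_3 = g(0.568062) = 0.566623
x_4 = g(0.566623) = 0.567439
x_5 = g(0.567439) = 0.566976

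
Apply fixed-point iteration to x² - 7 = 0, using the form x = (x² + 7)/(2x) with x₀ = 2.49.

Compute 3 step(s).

Equation: x² - 7 = 0
Fixed-point form: x = (x² + 7)/(2x)
x₀ = 2.49

x_1 = g(2.490000) = 2.650622
x_2 = g(2.650622) = 2.645756
x_3 = g(2.645756) = 2.645751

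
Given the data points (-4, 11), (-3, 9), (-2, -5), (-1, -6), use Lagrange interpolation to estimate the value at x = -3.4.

Lagrange interpolation formula:
P(x) = Σ yᵢ × Lᵢ(x)
where Lᵢ(x) = Π_{j≠i} (x - xⱼ)/(xᵢ - xⱼ)

L_0(-3.4) = (-3.4 - (-3))/(-4 - (-3)) × (-3.4 - (-2))/(-4 - (-2)) × (-3.4 - (-1))/(-4 - (-1)) = 0.224000
L_1(-3.4) = (-3.4 - (-4))/(-3 - (-4)) × (-3.4 - (-2))/(-3 - (-2)) × (-3.4 - (-1))/(-3 - (-1)) = 1.008000
L_2(-3.4) = (-3.4 - (-4))/(-2 - (-4)) × (-3.4 - (-3))/(-2 - (-3)) × (-3.4 - (-1))/(-2 - (-1)) = -0.288000
L_3(-3.4) = (-3.4 - (-4))/(-1 - (-4)) × (-3.4 - (-3))/(-1 - (-3)) × (-3.4 - (-2))/(-1 - (-2)) = 0.056000

P(-3.4) = 11×L_0(-3.4) + 9×L_1(-3.4) + (-5)×L_2(-3.4) + (-6)×L_3(-3.4)
P(-3.4) = 12.640000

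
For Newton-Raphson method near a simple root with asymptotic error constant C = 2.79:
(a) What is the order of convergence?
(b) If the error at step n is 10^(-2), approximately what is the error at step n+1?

(a) Newton-Raphson has quadratic (order 2) convergence near simple roots.
    This means |e_{n+1}| ≈ C|e_n|².

(b) With |e_n| = 10^(-2) and C = 2.79:
    |e_{n+1}| ≈ 2.79 × (10^(-2))² = 2.79 × 10^(-4)

(a) 2 (quadratic); (b) |e_{n+1}| ≈ 2.790e-04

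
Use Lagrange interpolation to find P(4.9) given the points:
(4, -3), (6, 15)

Lagrange interpolation formula:
P(x) = Σ yᵢ × Lᵢ(x)
where Lᵢ(x) = Π_{j≠i} (x - xⱼ)/(xᵢ - xⱼ)

L_0(4.9) = (4.9 - 6)/(4 - 6) = 0.550000
L_1(4.9) = (4.9 - 4)/(6 - 4) = 0.450000

P(4.9) = (-3)×L_0(4.9) + 15×L_1(4.9)
P(4.9) = 5.100000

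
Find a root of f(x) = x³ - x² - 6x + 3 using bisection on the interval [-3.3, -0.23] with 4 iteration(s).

f(x) = x³ - x² - 6x + 3
Initial interval: [-3.3, -0.23]

Iteration 1:
  c_1 = (-3.300000 + (-0.230000))/2 = -1.765000
  f(c_1) = f(-1.765000) = 4.976403
  f(a) × f(c) < 0, new interval: [-3.300000, -1.765000]
Iteration 2:
  c_2 = (-3.300000 + (-1.765000))/2 = -2.532500
  f(c_2) = f(-2.532500) = -4.460887
  f(a) × f(c) ≥ 0, new interval: [-2.532500, -1.765000]
Iteration 3:
  c_3 = (-2.532500 + (-1.765000))/2 = -2.148750
  f(c_3) = f(-2.148750) = 1.354323
  f(a) × f(c) < 0, new interval: [-2.532500, -2.148750]
Iteration 4:
  c_4 = (-2.532500 + (-2.148750))/2 = -2.340625
  f(c_4) = f(-2.340625) = -1.257949
  f(a) × f(c) ≥ 0, new interval: [-2.340625, -2.148750]

After 4 iteration(s), the approximation is c_4 = -2.340625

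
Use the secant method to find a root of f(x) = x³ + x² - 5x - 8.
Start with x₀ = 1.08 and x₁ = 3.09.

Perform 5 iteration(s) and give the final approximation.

f(x) = x³ + x² - 5x - 8
x₀ = 1.08, x₁ = 3.09

Secant formula: x_{n+1} = x_n - f(x_n)(x_n - x_{n-1})/(f(x_n) - f(x_{n-1}))

Iteration 1:
  f(1.080000) = -10.973888
  f(3.090000) = 15.601729
  x_2 = 3.090000 - 15.601729×(3.090000 - 1.080000)/(15.601729 - (-10.973888))
       = 1.909991
Iteration 2:
  f(3.090000) = 15.601729
  f(1.909991) = -6.934120
  x_3 = 1.909991 - (-6.934120)×(1.909991 - 3.090000)/(-6.934120 - 15.601729)
       = 2.273071
Iteration 3:
  f(1.909991) = -6.934120
  f(2.273071) = -2.453880
  x_4 = 2.273071 - (-2.453880)×(2.273071 - 1.909991)/(-2.453880 - (-6.934120))
       = 2.471935
Iteration 4:
  f(2.273071) = -2.453880
  f(2.471935) = 0.855447
  x_5 = 2.471935 - 0.855447×(2.471935 - 2.273071)/(0.855447 - (-2.453880))
       = 2.420529
Iteration 5:
  f(2.471935) = 0.855447
  f(2.420529) = -0.061896
  x_6 = 2.420529 - (-0.061896)×(2.420529 - 2.471935)/(-0.061896 - 0.855447)
       = 2.423998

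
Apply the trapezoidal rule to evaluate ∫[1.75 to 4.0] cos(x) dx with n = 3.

f(x) = cos(x)
a = 1.75, b = 4.0, n = 3
h = (b - a)/n = 0.750000

Trapezoidal rule: (h/2)[f(x₀) + 2f(x₁) + 2f(x₂) + ... + f(xₙ)]

x_0 = 1.7500, f(x_0) = -0.178246, coefficient = 1
x_1 = 2.5000, f(x_1) = -0.801144, coefficient = 2
x_2 = 3.2500, f(x_2) = -0.994130, coefficient = 2
x_3 = 4.0000, f(x_3) = -0.653644, coefficient = 1

I ≈ (0.750000/2) × -4.422436 = -1.658414
Exact value: -1.740788
Error: 0.082375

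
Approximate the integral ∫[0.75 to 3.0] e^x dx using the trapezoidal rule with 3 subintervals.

f(x) = e^x
a = 0.75, b = 3.0, n = 3
h = (b - a)/n = 0.750000

Trapezoidal rule: (h/2)[f(x₀) + 2f(x₁) + 2f(x₂) + ... + f(xₙ)]

x_0 = 0.7500, f(x_0) = 2.117000, coefficient = 1
x_1 = 1.5000, f(x_1) = 4.481689, coefficient = 2
x_2 = 2.2500, f(x_2) = 9.487736, coefficient = 2
x_3 = 3.0000, f(x_3) = 20.085537, coefficient = 1

I ≈ (0.750000/2) × 50.141387 = 18.803020
Exact value: 17.968537
Error: 0.834483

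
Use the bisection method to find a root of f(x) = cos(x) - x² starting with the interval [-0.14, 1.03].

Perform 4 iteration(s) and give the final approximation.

f(x) = cos(x) - x²
Initial interval: [-0.14, 1.03]

Iteration 1:
  c_1 = (-0.140000 + 1.030000)/2 = 0.445000
  f(c_1) = f(0.445000) = 0.704586
  f(a) × f(c) ≥ 0, new interval: [0.445000, 1.030000]
Iteration 2:
  c_2 = (0.445000 + 1.030000)/2 = 0.737500
  f(c_2) = f(0.737500) = 0.196246
  f(a) × f(c) ≥ 0, new interval: [0.737500, 1.030000]
Iteration 3:
  c_3 = (0.737500 + 1.030000)/2 = 0.883750
  f(c_3) = f(0.883750) = -0.146758
  f(a) × f(c) < 0, new interval: [0.737500, 0.883750]
Iteration 4:
  c_4 = (0.737500 + 0.883750)/2 = 0.810625
  f(c_4) = f(0.810625) = 0.031933
  f(a) × f(c) ≥ 0, new interval: [0.810625, 0.883750]

After 4 iteration(s), the approximation is c_4 = 0.810625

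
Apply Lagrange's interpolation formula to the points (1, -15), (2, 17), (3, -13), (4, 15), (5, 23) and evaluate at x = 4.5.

Lagrange interpolation formula:
P(x) = Σ yᵢ × Lᵢ(x)
where Lᵢ(x) = Π_{j≠i} (x - xⱼ)/(xᵢ - xⱼ)

L_0(4.5) = (4.5 - 2)/(1 - 2) × (4.5 - 3)/(1 - 3) × (4.5 - 4)/(1 - 4) × (4.5 - 5)/(1 - 5) = -0.039062
L_1(4.5) = (4.5 - 1)/(2 - 1) × (4.5 - 3)/(2 - 3) × (4.5 - 4)/(2 - 4) × (4.5 - 5)/(2 - 5) = 0.218750
L_2(4.5) = (4.5 - 1)/(3 - 1) × (4.5 - 2)/(3 - 2) × (4.5 - 4)/(3 - 4) × (4.5 - 5)/(3 - 5) = -0.546875
L_3(4.5) = (4.5 - 1)/(4 - 1) × (4.5 - 2)/(4 - 2) × (4.5 - 3)/(4 - 3) × (4.5 - 5)/(4 - 5) = 1.093750
L_4(4.5) = (4.5 - 1)/(5 - 1) × (4.5 - 2)/(5 - 2) × (4.5 - 3)/(5 - 3) × (4.5 - 4)/(5 - 4) = 0.273438

P(4.5) = (-15)×L_0(4.5) + 17×L_1(4.5) + (-13)×L_2(4.5) + 15×L_3(4.5) + 23×L_4(4.5)
P(4.5) = 34.109375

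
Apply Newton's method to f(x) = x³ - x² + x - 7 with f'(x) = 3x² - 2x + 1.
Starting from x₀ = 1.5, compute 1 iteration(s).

f(x) = x³ - x² + x - 7
f'(x) = 3x² - 2x + 1
x₀ = 1.5

Newton-Raphson formula: x_{n+1} = x_n - f(x_n)/f'(x_n)

Iteration 1:
  f(1.500000) = -4.375000
  f'(1.500000) = 4.750000
  x_1 = 1.500000 - (-4.375000)/4.750000 = 2.421053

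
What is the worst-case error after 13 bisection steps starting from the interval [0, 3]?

Bisection error bound: |error| ≤ (b-a)/2^n
|error| ≤ (3 - 0)/2^13 = 3/2^13
|error| ≤ 0.0003662109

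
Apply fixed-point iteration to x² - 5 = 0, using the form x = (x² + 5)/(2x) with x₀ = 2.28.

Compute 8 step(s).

Equation: x² - 5 = 0
Fixed-point form: x = (x² + 5)/(2x)
x₀ = 2.28

x_1 = g(2.280000) = 2.236491
x_2 = g(2.236491) = 2.236068
x_3 = g(2.236068) = 2.236068
x_4 = g(2.236068) = 2.236068
x_5 = g(2.236068) = 2.236068
x_6 = g(2.236068) = 2.236068
x_7 = g(2.236068) = 2.236068
x_8 = g(2.236068) = 2.236068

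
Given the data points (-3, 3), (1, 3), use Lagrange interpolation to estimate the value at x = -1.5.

Lagrange interpolation formula:
P(x) = Σ yᵢ × Lᵢ(x)
where Lᵢ(x) = Π_{j≠i} (x - xⱼ)/(xᵢ - xⱼ)

L_0(-1.5) = (-1.5 - 1)/(-3 - 1) = 0.625000
L_1(-1.5) = (-1.5 - (-3))/(1 - (-3)) = 0.375000

P(-1.5) = 3×L_0(-1.5) + 3×L_1(-1.5)
P(-1.5) = 3.000000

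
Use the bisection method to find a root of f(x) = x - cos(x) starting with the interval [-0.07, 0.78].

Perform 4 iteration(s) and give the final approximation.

f(x) = x - cos(x)
Initial interval: [-0.07, 0.78]

Iteration 1:
  c_1 = (-0.070000 + 0.780000)/2 = 0.355000
  f(c_1) = f(0.355000) = -0.582646
  f(a) × f(c) ≥ 0, new interval: [0.355000, 0.780000]
Iteration 2:
  c_2 = (0.355000 + 0.780000)/2 = 0.567500
  f(c_2) = f(0.567500) = -0.275747
  f(a) × f(c) ≥ 0, new interval: [0.567500, 0.780000]
Iteration 3:
  c_3 = (0.567500 + 0.780000)/2 = 0.673750
  f(c_3) = f(0.673750) = -0.107737
  f(a) × f(c) ≥ 0, new interval: [0.673750, 0.780000]
Iteration 4:
  c_4 = (0.673750 + 0.780000)/2 = 0.726875
  f(c_4) = f(0.726875) = -0.020380
  f(a) × f(c) ≥ 0, new interval: [0.726875, 0.780000]

After 4 iteration(s), the approximation is c_4 = 0.726875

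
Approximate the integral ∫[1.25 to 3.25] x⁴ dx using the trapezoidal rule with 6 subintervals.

f(x) = x⁴
a = 1.25, b = 3.25, n = 6
h = (b - a)/n = 0.333333

Trapezoidal rule: (h/2)[f(x₀) + 2f(x₁) + 2f(x₂) + ... + f(xₙ)]

x_0 = 1.2500, f(x_0) = 2.441406, coefficient = 1
x_1 = 1.5833, f(x_1) = 6.284770, coefficient = 2
x_2 = 1.9167, f(x_2) = 13.495419, coefficient = 2
x_3 = 2.2500, f(x_3) = 25.628906, coefficient = 2
x_4 = 2.5833, f(x_4) = 44.537085, coefficient = 2
x_5 = 2.9167, f(x_5) = 72.368104, coefficient = 2
x_6 = 3.2500, f(x_6) = 111.566406, coefficient = 1

I ≈ (0.333333/2) × 438.636381 = 73.106064
Exact value: 71.907813
Error: 1.198251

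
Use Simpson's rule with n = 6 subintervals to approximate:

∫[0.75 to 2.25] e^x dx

f(x) = e^x
a = 0.75, b = 2.25, n = 6
h = (b - a)/n = 0.250000

Simpson's rule: (h/3)[f(x₀) + 4f(x₁) + 2f(x₂) + ... + f(xₙ)]

x_0 = 0.7500, f(x_0) = 2.117000, coefficient = 1
x_1 = 1.0000, f(x_1) = 2.718282, coefficient = 4
x_2 = 1.2500, f(x_2) = 3.490343, coefficient = 2
x_3 = 1.5000, f(x_3) = 4.481689, coefficient = 4
x_4 = 1.7500, f(x_4) = 5.754603, coefficient = 2
x_5 = 2.0000, f(x_5) = 7.389056, coefficient = 4
x_6 = 2.2500, f(x_6) = 9.487736, coefficient = 1

I ≈ (0.250000/3) × 88.450735 = 7.370895
Exact value: 7.370736
Error: 0.000159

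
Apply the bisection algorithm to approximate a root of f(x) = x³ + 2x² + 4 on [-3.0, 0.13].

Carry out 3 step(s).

f(x) = x³ + 2x² + 4
Initial interval: [-3.0, 0.13]

Iteration 1:
  c_1 = (-3.000000 + 0.130000)/2 = -1.435000
  f(c_1) = f(-1.435000) = 5.163462
  f(a) × f(c) < 0, new interval: [-3.000000, -1.435000]
Iteration 2:
  c_2 = (-3.000000 + (-1.435000))/2 = -2.217500
  f(c_2) = f(-2.217500) = 2.930486
  f(a) × f(c) < 0, new interval: [-3.000000, -2.217500]
Iteration 3:
  c_3 = (-3.000000 + (-2.217500))/2 = -2.608750
  f(c_3) = f(-2.608750) = -0.142895
  f(a) × f(c) ≥ 0, new interval: [-2.608750, -2.217500]

After 3 iteration(s), the approximation is c_3 = -2.608750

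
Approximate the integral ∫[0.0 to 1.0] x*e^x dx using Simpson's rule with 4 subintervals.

f(x) = x*e^x
a = 0.0, b = 1.0, n = 4
h = (b - a)/n = 0.250000

Simpson's rule: (h/3)[f(x₀) + 4f(x₁) + 2f(x₂) + ... + f(xₙ)]

x_0 = 0.0000, f(x_0) = 0.000000, coefficient = 1
x_1 = 0.2500, f(x_1) = 0.321006, coefficient = 4
x_2 = 0.5000, f(x_2) = 0.824361, coefficient = 2
x_3 = 0.7500, f(x_3) = 1.587750, coefficient = 4
x_4 = 1.0000, f(x_4) = 2.718282, coefficient = 1

I ≈ (0.250000/3) × 12.002029 = 1.000169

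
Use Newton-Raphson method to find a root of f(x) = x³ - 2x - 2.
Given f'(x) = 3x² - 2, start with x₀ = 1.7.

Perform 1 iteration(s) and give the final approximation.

f(x) = x³ - 2x - 2
f'(x) = 3x² - 2
x₀ = 1.7

Newton-Raphson formula: x_{n+1} = x_n - f(x_n)/f'(x_n)

Iteration 1:
  f(1.700000) = -0.487000
  f'(1.700000) = 6.670000
  x_1 = 1.700000 - (-0.487000)/6.670000 = 1.773013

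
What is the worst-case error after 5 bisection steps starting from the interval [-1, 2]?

Bisection error bound: |error| ≤ (b-a)/2^n
|error| ≤ (2 - (-1))/2^5 = 3/2^5
|error| ≤ 0.0937500000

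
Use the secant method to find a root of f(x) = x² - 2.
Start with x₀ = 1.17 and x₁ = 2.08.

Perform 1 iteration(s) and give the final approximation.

f(x) = x² - 2
x₀ = 1.17, x₁ = 2.08

Secant formula: x_{n+1} = x_n - f(x_n)(x_n - x_{n-1})/(f(x_n) - f(x_{n-1}))

Iteration 1:
  f(1.170000) = -0.631100
  f(2.080000) = 2.326400
  x_2 = 2.080000 - 2.326400×(2.080000 - 1.170000)/(2.326400 - (-0.631100))
       = 1.364185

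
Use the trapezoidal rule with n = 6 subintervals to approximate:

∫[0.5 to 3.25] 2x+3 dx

f(x) = 2x+3
a = 0.5, b = 3.25, n = 6
h = (b - a)/n = 0.458333

Trapezoidal rule: (h/2)[f(x₀) + 2f(x₁) + 2f(x₂) + ... + f(xₙ)]

x_0 = 0.5000, f(x_0) = 4.000000, coefficient = 1
x_1 = 0.9583, f(x_1) = 4.916667, coefficient = 2
x_2 = 1.4167, f(x_2) = 5.833333, coefficient = 2
x_3 = 1.8750, f(x_3) = 6.750000, coefficient = 2
x_4 = 2.3333, f(x_4) = 7.666667, coefficient = 2
x_5 = 2.7917, f(x_5) = 8.583333, coefficient = 2
x_6 = 3.2500, f(x_6) = 9.500000, coefficient = 1

I ≈ (0.458333/2) × 81.000000 = 18.562500
Exact value: 18.562500
Error: 0.000000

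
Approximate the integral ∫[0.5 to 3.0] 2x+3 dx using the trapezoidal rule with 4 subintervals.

f(x) = 2x+3
a = 0.5, b = 3.0, n = 4
h = (b - a)/n = 0.625000

Trapezoidal rule: (h/2)[f(x₀) + 2f(x₁) + 2f(x₂) + ... + f(xₙ)]

x_0 = 0.5000, f(x_0) = 4.000000, coefficient = 1
x_1 = 1.1250, f(x_1) = 5.250000, coefficient = 2
x_2 = 1.7500, f(x_2) = 6.500000, coefficient = 2
x_3 = 2.3750, f(x_3) = 7.750000, coefficient = 2
x_4 = 3.0000, f(x_4) = 9.000000, coefficient = 1

I ≈ (0.625000/2) × 52.000000 = 16.250000
Exact value: 16.250000
Error: 0.000000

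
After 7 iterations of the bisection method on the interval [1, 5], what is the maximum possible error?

Bisection error bound: |error| ≤ (b-a)/2^n
|error| ≤ (5 - 1)/2^7 = 4/2^7
|error| ≤ 0.0312500000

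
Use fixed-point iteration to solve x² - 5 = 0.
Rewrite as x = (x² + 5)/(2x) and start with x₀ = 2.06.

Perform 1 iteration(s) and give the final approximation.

Equation: x² - 5 = 0
Fixed-point form: x = (x² + 5)/(2x)
x₀ = 2.06

x_1 = g(2.060000) = 2.243592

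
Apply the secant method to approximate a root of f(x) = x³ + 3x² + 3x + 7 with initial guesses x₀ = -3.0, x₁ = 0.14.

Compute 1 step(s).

f(x) = x³ + 3x² + 3x + 7
x₀ = -3.0, x₁ = 0.14

Secant formula: x_{n+1} = x_n - f(x_n)(x_n - x_{n-1})/(f(x_n) - f(x_{n-1}))

Iteration 1:
  f(-3.000000) = -2.000000
  f(0.140000) = 7.481544
  x_2 = 0.140000 - 7.481544×(0.140000 - (-3.000000))/(7.481544 - (-2.000000))
       = -2.337661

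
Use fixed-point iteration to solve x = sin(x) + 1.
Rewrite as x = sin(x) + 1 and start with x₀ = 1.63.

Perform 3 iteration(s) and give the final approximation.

Equation: x = sin(x) + 1
Fixed-point form: x = sin(x) + 1
x₀ = 1.63

x_1 = g(1.630000) = 1.998248
x_2 = g(1.998248) = 1.910025
x_3 = g(1.910025) = 1.943012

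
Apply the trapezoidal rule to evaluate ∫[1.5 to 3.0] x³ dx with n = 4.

f(x) = x³
a = 1.5, b = 3.0, n = 4
h = (b - a)/n = 0.375000

Trapezoidal rule: (h/2)[f(x₀) + 2f(x₁) + 2f(x₂) + ... + f(xₙ)]

x_0 = 1.5000, f(x_0) = 3.375000, coefficient = 1
x_1 = 1.8750, f(x_1) = 6.591797, coefficient = 2
x_2 = 2.2500, f(x_2) = 11.390625, coefficient = 2
x_3 = 2.6250, f(x_3) = 18.087891, coefficient = 2
x_4 = 3.0000, f(x_4) = 27.000000, coefficient = 1

I ≈ (0.375000/2) × 102.515625 = 19.221680
Exact value: 18.984375
Error: 0.237305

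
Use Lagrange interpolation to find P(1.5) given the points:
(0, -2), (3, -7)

Lagrange interpolation formula:
P(x) = Σ yᵢ × Lᵢ(x)
where Lᵢ(x) = Π_{j≠i} (x - xⱼ)/(xᵢ - xⱼ)

L_0(1.5) = (1.5 - 3)/(0 - 3) = 0.500000
L_1(1.5) = (1.5 - 0)/(3 - 0) = 0.500000

P(1.5) = (-2)×L_0(1.5) + (-7)×L_1(1.5)
P(1.5) = -4.500000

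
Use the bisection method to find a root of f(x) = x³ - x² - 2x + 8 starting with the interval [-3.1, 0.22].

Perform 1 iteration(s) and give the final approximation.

f(x) = x³ - x² - 2x + 8
Initial interval: [-3.1, 0.22]

Iteration 1:
  c_1 = (-3.100000 + 0.220000)/2 = -1.440000
  f(c_1) = f(-1.440000) = 5.820416
  f(a) × f(c) < 0, new interval: [-3.100000, -1.440000]

After 1 iteration(s), the approximation is c_1 = -1.440000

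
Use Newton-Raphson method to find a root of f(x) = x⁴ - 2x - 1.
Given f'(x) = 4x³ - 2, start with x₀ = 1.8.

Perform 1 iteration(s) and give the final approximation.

f(x) = x⁴ - 2x - 1
f'(x) = 4x³ - 2
x₀ = 1.8

Newton-Raphson formula: x_{n+1} = x_n - f(x_n)/f'(x_n)

Iteration 1:
  f(1.800000) = 5.897600
  f'(1.800000) = 21.328000
  x_1 = 1.800000 - 5.897600/21.328000 = 1.523481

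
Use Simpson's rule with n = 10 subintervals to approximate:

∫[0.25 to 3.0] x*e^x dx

f(x) = x*e^x
a = 0.25, b = 3.0, n = 10
h = (b - a)/n = 0.275000

Simpson's rule: (h/3)[f(x₀) + 4f(x₁) + 2f(x₂) + ... + f(xₙ)]

x_0 = 0.2500, f(x_0) = 0.321006, coefficient = 1
x_1 = 0.5250, f(x_1) = 0.887491, coefficient = 4
x_2 = 0.8000, f(x_2) = 1.780433, coefficient = 2
x_3 = 1.0750, f(x_3) = 3.149742, coefficient = 4
x_4 = 1.3500, f(x_4) = 5.207524, coefficient = 2
x_5 = 1.6250, f(x_5) = 8.252431, coefficient = 4
x_6 = 1.9000, f(x_6) = 12.703199, coefficient = 2
x_7 = 2.1750, f(x_7) = 19.144753, coefficient = 4
x_8 = 2.4500, f(x_8) = 28.391449, coefficient = 2
x_9 = 2.7250, f(x_9) = 41.573728, coefficient = 4
x_10 = 3.0000, f(x_10) = 60.256611, coefficient = 1

I ≈ (0.275000/3) × 448.775409 = 41.137746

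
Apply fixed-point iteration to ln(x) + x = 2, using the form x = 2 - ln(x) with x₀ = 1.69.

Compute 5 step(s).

Equation: ln(x) + x = 2
Fixed-point form: x = 2 - ln(x)
x₀ = 1.69

x_1 = g(1.690000) = 1.475271
x_2 = g(1.475271) = 1.611158
x_3 = g(1.611158) = 1.523047
x_4 = g(1.523047) = 1.579287
x_5 = g(1.579287) = 1.543026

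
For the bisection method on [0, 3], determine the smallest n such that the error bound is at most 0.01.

We need (b-a)/2^n ≤ 0.01
(3 - 0)/2^n ≤ 0.01
3/2^n ≤ 0.01
2^n ≥ 300
n ≥ log₂(300) = 8.23
n ≥ 9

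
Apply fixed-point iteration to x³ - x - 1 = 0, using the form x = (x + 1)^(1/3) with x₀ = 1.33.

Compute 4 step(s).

Equation: x³ - x - 1 = 0
Fixed-point form: x = (x + 1)^(1/3)
x₀ = 1.33

x_1 = g(1.330000) = 1.325721
x_2 = g(1.325721) = 1.324908
x_3 = g(1.324908) = 1.324754
x_4 = g(1.324754) = 1.324725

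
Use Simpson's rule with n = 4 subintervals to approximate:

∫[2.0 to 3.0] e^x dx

f(x) = e^x
a = 2.0, b = 3.0, n = 4
h = (b - a)/n = 0.250000

Simpson's rule: (h/3)[f(x₀) + 4f(x₁) + 2f(x₂) + ... + f(xₙ)]

x_0 = 2.0000, f(x_0) = 7.389056, coefficient = 1
x_1 = 2.2500, f(x_1) = 9.487736, coefficient = 4
x_2 = 2.5000, f(x_2) = 12.182494, coefficient = 2
x_3 = 2.7500, f(x_3) = 15.642632, coefficient = 4
x_4 = 3.0000, f(x_4) = 20.085537, coefficient = 1

I ≈ (0.250000/3) × 152.361052 = 12.696754
Exact value: 12.696481
Error: 0.000273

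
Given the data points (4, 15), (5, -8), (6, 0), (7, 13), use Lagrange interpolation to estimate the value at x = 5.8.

Lagrange interpolation formula:
P(x) = Σ yᵢ × Lᵢ(x)
where Lᵢ(x) = Π_{j≠i} (x - xⱼ)/(xᵢ - xⱼ)

L_0(5.8) = (5.8 - 5)/(4 - 5) × (5.8 - 6)/(4 - 6) × (5.8 - 7)/(4 - 7) = -0.032000
L_1(5.8) = (5.8 - 4)/(5 - 4) × (5.8 - 6)/(5 - 6) × (5.8 - 7)/(5 - 7) = 0.216000
L_2(5.8) = (5.8 - 4)/(6 - 4) × (5.8 - 5)/(6 - 5) × (5.8 - 7)/(6 - 7) = 0.864000
L_3(5.8) = (5.8 - 4)/(7 - 4) × (5.8 - 5)/(7 - 5) × (5.8 - 6)/(7 - 6) = -0.048000

P(5.8) = 15×L_0(5.8) + (-8)×L_1(5.8) + 0×L_2(5.8) + 13×L_3(5.8)
P(5.8) = -2.832000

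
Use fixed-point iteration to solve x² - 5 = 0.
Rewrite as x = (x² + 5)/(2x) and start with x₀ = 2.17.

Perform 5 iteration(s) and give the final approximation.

Equation: x² - 5 = 0
Fixed-point form: x = (x² + 5)/(2x)
x₀ = 2.17

x_1 = g(2.170000) = 2.237074
x_2 = g(2.237074) = 2.236068
x_3 = g(2.236068) = 2.236068
x_4 = g(2.236068) = 2.236068
x_5 = g(2.236068) = 2.236068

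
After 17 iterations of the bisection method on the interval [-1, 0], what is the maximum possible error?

Bisection error bound: |error| ≤ (b-a)/2^n
|error| ≤ (0 - (-1))/2^17 = 1/2^17
|error| ≤ 0.0000076294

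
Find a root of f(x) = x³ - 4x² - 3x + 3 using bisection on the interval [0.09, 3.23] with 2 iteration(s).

f(x) = x³ - 4x² - 3x + 3
Initial interval: [0.09, 3.23]

Iteration 1:
  c_1 = (0.090000 + 3.230000)/2 = 1.660000
  f(c_1) = f(1.660000) = -8.428104
  f(a) × f(c) < 0, new interval: [0.090000, 1.660000]
Iteration 2:
  c_2 = (0.090000 + 1.660000)/2 = 0.875000
  f(c_2) = f(0.875000) = -2.017578
  f(a) × f(c) < 0, new interval: [0.090000, 0.875000]

After 2 iteration(s), the approximation is c_2 = 0.875000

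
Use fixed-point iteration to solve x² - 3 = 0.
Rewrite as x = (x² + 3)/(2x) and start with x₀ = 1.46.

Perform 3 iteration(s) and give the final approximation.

Equation: x² - 3 = 0
Fixed-point form: x = (x² + 3)/(2x)
x₀ = 1.46

x_1 = g(1.460000) = 1.757397
x_2 = g(1.757397) = 1.732234
x_3 = g(1.732234) = 1.732051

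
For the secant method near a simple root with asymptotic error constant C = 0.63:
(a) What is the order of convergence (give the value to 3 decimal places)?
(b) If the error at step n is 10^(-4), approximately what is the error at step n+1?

(a) Secant method has superlinear convergence with order φ = (1+√5)/2 ≈ 1.618.
    This means |e_{n+1}| ≈ C|e_n|^1.618.

(b) With |e_n| = 10^(-4) and C = 0.63:
    |e_{n+1}| ≈ 0.63 × (10^(-4))^1.618 = 0.63 × 10^(-6.47)

(a) ≈ 1.618 (golden ratio); (b) |e_{n+1}| ≈ 2.124e-07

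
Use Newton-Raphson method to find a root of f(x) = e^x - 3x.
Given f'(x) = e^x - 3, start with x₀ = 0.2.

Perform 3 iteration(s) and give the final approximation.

f(x) = e^x - 3x
f'(x) = e^x - 3
x₀ = 0.2

Newton-Raphson formula: x_{n+1} = x_n - f(x_n)/f'(x_n)

Iteration 1:
  f(0.200000) = 0.621403
  f'(0.200000) = -1.778597
  x_1 = 0.200000 - 0.621403/(-1.778597) = 0.549378
Iteration 2:
  f(0.549378) = 0.084041
  f'(0.549378) = -1.267825
  x_2 = 0.549378 - 0.084041/(-1.267825) = 0.615666
Iteration 3:
  f(0.615666) = 0.003891
  f'(0.615666) = -1.149112
  x_3 = 0.615666 - 0.003891/(-1.149112) = 0.619052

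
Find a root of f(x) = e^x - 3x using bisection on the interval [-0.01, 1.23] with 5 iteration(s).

f(x) = e^x - 3x
Initial interval: [-0.01, 1.23]

Iteration 1:
  c_1 = (-0.010000 + 1.230000)/2 = 0.610000
  f(c_1) = f(0.610000) = 0.010431
  f(a) × f(c) ≥ 0, new interval: [0.610000, 1.230000]
Iteration 2:
  c_2 = (0.610000 + 1.230000)/2 = 0.920000
  f(c_2) = f(0.920000) = -0.250710
  f(a) × f(c) < 0, new interval: [0.610000, 0.920000]
Iteration 3:
  c_3 = (0.610000 + 0.920000)/2 = 0.765000
  f(c_3) = f(0.765000) = -0.146006
  f(a) × f(c) < 0, new interval: [0.610000, 0.765000]
Iteration 4:
  c_4 = (0.610000 + 0.765000)/2 = 0.687500
  f(c_4) = f(0.687500) = -0.073763
  f(a) × f(c) < 0, new interval: [0.610000, 0.687500]
Iteration 5:
  c_5 = (0.610000 + 0.687500)/2 = 0.648750
  f(c_5) = f(0.648750) = -0.033102
  f(a) × f(c) < 0, new interval: [0.610000, 0.648750]

After 5 iteration(s), the approximation is c_5 = 0.648750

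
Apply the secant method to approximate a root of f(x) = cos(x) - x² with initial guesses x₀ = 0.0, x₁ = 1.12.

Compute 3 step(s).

f(x) = cos(x) - x²
x₀ = 0.0, x₁ = 1.12

Secant formula: x_{n+1} = x_n - f(x_n)(x_n - x_{n-1})/(f(x_n) - f(x_{n-1}))

Iteration 1:
  f(0.000000) = 1.000000
  f(1.120000) = -0.818718
  x_2 = 1.120000 - (-0.818718)×(1.120000 - 0.000000)/(-0.818718 - 1.000000)
       = 0.615819
Iteration 2:
  f(1.120000) = -0.818718
  f(0.615819) = 0.437068
  x_3 = 0.615819 - 0.437068×(0.615819 - 1.120000)/(0.437068 - (-0.818718))
       = 0.791296
Iteration 3:
  f(0.615819) = 0.437068
  f(0.791296) = 0.076775
  x_4 = 0.791296 - 0.076775×(0.791296 - 0.615819)/(0.076775 - 0.437068)
       = 0.828688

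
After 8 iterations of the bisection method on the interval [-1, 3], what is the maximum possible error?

Bisection error bound: |error| ≤ (b-a)/2^n
|error| ≤ (3 - (-1))/2^8 = 4/2^8
|error| ≤ 0.0156250000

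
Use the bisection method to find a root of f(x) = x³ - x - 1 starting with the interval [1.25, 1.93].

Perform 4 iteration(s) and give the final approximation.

f(x) = x³ - x - 1
Initial interval: [1.25, 1.93]

Iteration 1:
  c_1 = (1.250000 + 1.930000)/2 = 1.590000
  f(c_1) = f(1.590000) = 1.429679
  f(a) × f(c) < 0, new interval: [1.250000, 1.590000]
Iteration 2:
  c_2 = (1.250000 + 1.590000)/2 = 1.420000
  f(c_2) = f(1.420000) = 0.443288
  f(a) × f(c) < 0, new interval: [1.250000, 1.420000]
Iteration 3:
  c_3 = (1.250000 + 1.420000)/2 = 1.335000
  f(c_3) = f(1.335000) = 0.044270
  f(a) × f(c) < 0, new interval: [1.250000, 1.335000]
Iteration 4:
  c_4 = (1.250000 + 1.335000)/2 = 1.292500
  f(c_4) = f(1.292500) = -0.133306
  f(a) × f(c) ≥ 0, new interval: [1.292500, 1.335000]

After 4 iteration(s), the approximation is c_4 = 1.292500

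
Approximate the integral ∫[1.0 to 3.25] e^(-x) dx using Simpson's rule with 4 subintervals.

f(x) = e^(-x)
a = 1.0, b = 3.25, n = 4
h = (b - a)/n = 0.562500

Simpson's rule: (h/3)[f(x₀) + 4f(x₁) + 2f(x₂) + ... + f(xₙ)]

x_0 = 1.0000, f(x_0) = 0.367879, coefficient = 1
x_1 = 1.5625, f(x_1) = 0.209611, coefficient = 4
x_2 = 2.1250, f(x_2) = 0.119433, coefficient = 2
x_3 = 2.6875, f(x_3) = 0.068051, coefficient = 4
x_4 = 3.2500, f(x_4) = 0.038774, coefficient = 1

I ≈ (0.562500/3) × 1.756169 = 0.329282
Exact value: 0.329105
Error: 0.000176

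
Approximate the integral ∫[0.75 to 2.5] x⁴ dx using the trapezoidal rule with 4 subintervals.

f(x) = x⁴
a = 0.75, b = 2.5, n = 4
h = (b - a)/n = 0.437500

Trapezoidal rule: (h/2)[f(x₀) + 2f(x₁) + 2f(x₂) + ... + f(xₙ)]

x_0 = 0.7500, f(x_0) = 0.316406, coefficient = 1
x_1 = 1.1875, f(x_1) = 1.988541, coefficient = 2
x_2 = 1.6250, f(x_2) = 6.972900, coefficient = 2
x_3 = 2.0625, f(x_3) = 18.095718, coefficient = 2
x_4 = 2.5000, f(x_4) = 39.062500, coefficient = 1

I ≈ (0.437500/2) × 93.493225 = 20.451643
Exact value: 19.483789
Error: 0.967854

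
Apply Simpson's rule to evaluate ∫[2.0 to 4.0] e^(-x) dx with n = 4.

f(x) = e^(-x)
a = 2.0, b = 4.0, n = 4
h = (b - a)/n = 0.500000

Simpson's rule: (h/3)[f(x₀) + 4f(x₁) + 2f(x₂) + ... + f(xₙ)]

x_0 = 2.0000, f(x_0) = 0.135335, coefficient = 1
x_1 = 2.5000, f(x_1) = 0.082085, coefficient = 4
x_2 = 3.0000, f(x_2) = 0.049787, coefficient = 2
x_3 = 3.5000, f(x_3) = 0.030197, coefficient = 4
x_4 = 4.0000, f(x_4) = 0.018316, coefficient = 1

I ≈ (0.500000/3) × 0.702355 = 0.117059
Exact value: 0.117020
Error: 0.000039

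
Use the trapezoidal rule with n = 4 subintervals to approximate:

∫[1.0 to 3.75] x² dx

f(x) = x²
a = 1.0, b = 3.75, n = 4
h = (b - a)/n = 0.687500

Trapezoidal rule: (h/2)[f(x₀) + 2f(x₁) + 2f(x₂) + ... + f(xₙ)]

x_0 = 1.0000, f(x_0) = 1.000000, coefficient = 1
x_1 = 1.6875, f(x_1) = 2.847656, coefficient = 2
x_2 = 2.3750, f(x_2) = 5.640625, coefficient = 2
x_3 = 3.0625, f(x_3) = 9.378906, coefficient = 2
x_4 = 3.7500, f(x_4) = 14.062500, coefficient = 1

I ≈ (0.687500/2) × 50.796875 = 17.461426
Exact value: 17.244792
Error: 0.216634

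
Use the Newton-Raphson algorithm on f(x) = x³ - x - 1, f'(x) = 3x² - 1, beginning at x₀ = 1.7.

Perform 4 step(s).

f(x) = x³ - x - 1
f'(x) = 3x² - 1
x₀ = 1.7

Newton-Raphson formula: x_{n+1} = x_n - f(x_n)/f'(x_n)

Iteration 1:
  f(1.700000) = 2.213000
  f'(1.700000) = 7.670000
  x_1 = 1.700000 - 2.213000/7.670000 = 1.411473
Iteration 2:
  f(1.411473) = 0.400544
  f'(1.411473) = 4.976770
  x_2 = 1.411473 - 0.400544/4.976770 = 1.330991
Iteration 3:
  f(1.330991) = 0.026907
  f'(1.330991) = 4.314608
  x_3 = 1.330991 - 0.026907/4.314608 = 1.324754
Iteration 4:
  f(1.324754) = 0.000155
  f'(1.324754) = 4.264922
  x_4 = 1.324754 - 0.000155/4.264922 = 1.324718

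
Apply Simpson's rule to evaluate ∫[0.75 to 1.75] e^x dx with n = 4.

f(x) = e^x
a = 0.75, b = 1.75, n = 4
h = (b - a)/n = 0.250000

Simpson's rule: (h/3)[f(x₀) + 4f(x₁) + 2f(x₂) + ... + f(xₙ)]

x_0 = 0.7500, f(x_0) = 2.117000, coefficient = 1
x_1 = 1.0000, f(x_1) = 2.718282, coefficient = 4
x_2 = 1.2500, f(x_2) = 3.490343, coefficient = 2
x_3 = 1.5000, f(x_3) = 4.481689, coefficient = 4
x_4 = 1.7500, f(x_4) = 5.754603, coefficient = 1

I ≈ (0.250000/3) × 43.652172 = 3.637681
Exact value: 3.637603
Error: 0.000078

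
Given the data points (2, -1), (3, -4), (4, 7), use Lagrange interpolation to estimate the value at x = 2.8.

Lagrange interpolation formula:
P(x) = Σ yᵢ × Lᵢ(x)
where Lᵢ(x) = Π_{j≠i} (x - xⱼ)/(xᵢ - xⱼ)

L_0(2.8) = (2.8 - 3)/(2 - 3) × (2.8 - 4)/(2 - 4) = 0.120000
L_1(2.8) = (2.8 - 2)/(3 - 2) × (2.8 - 4)/(3 - 4) = 0.960000
L_2(2.8) = (2.8 - 2)/(4 - 2) × (2.8 - 3)/(4 - 3) = -0.080000

P(2.8) = (-1)×L_0(2.8) + (-4)×L_1(2.8) + 7×L_2(2.8)
P(2.8) = -4.520000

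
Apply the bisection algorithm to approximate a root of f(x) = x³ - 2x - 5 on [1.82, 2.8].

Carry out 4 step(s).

f(x) = x³ - 2x - 5
Initial interval: [1.82, 2.8]

Iteration 1:
  c_1 = (1.820000 + 2.800000)/2 = 2.310000
  f(c_1) = f(2.310000) = 2.706391
  f(a) × f(c) < 0, new interval: [1.820000, 2.310000]
Iteration 2:
  c_2 = (1.820000 + 2.310000)/2 = 2.065000
  f(c_2) = f(2.065000) = -0.324375
  f(a) × f(c) ≥ 0, new interval: [2.065000, 2.310000]
Iteration 3:
  c_3 = (2.065000 + 2.310000)/2 = 2.187500
  f(c_3) = f(2.187500) = 1.092529
  f(a) × f(c) < 0, new interval: [2.065000, 2.187500]
Iteration 4:
  c_4 = (2.065000 + 2.187500)/2 = 2.126250
  f(c_4) = f(2.126250) = 0.360147
  f(a) × f(c) < 0, new interval: [2.065000, 2.126250]

After 4 iteration(s), the approximation is c_4 = 2.126250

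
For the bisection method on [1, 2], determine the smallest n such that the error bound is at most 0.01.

We need (b-a)/2^n ≤ 0.01
(2 - 1)/2^n ≤ 0.01
1/2^n ≤ 0.01
2^n ≥ 100
n ≥ log₂(100) = 6.64
n ≥ 7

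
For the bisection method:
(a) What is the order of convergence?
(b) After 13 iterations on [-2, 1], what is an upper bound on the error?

(a) Bisection has linear (order 1) convergence; the error is halved each step.

(b) Error bound = (b-a)/2^n = (1 - (-2))/2^{13}
    = 3/2^{13}

(a) 1 (linear); (b) error ≤ 3.66e-04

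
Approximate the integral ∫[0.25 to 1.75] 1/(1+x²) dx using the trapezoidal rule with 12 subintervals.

f(x) = 1/(1+x²)
a = 0.25, b = 1.75, n = 12
h = (b - a)/n = 0.125000

Trapezoidal rule: (h/2)[f(x₀) + 2f(x₁) + 2f(x₂) + ... + f(xₙ)]

x_0 = 0.2500, f(x_0) = 0.941176, coefficient = 1
x_1 = 0.3750, f(x_1) = 0.876712, coefficient = 2
x_2 = 0.5000, f(x_2) = 0.800000, coefficient = 2
x_3 = 0.6250, f(x_3) = 0.719101, coefficient = 2
x_4 = 0.7500, f(x_4) = 0.640000, coefficient = 2
x_5 = 0.8750, f(x_5) = 0.566372, coefficient = 2
x_6 = 1.0000, f(x_6) = 0.500000, coefficient = 2
x_7 = 1.1250, f(x_7) = 0.441379, coefficient = 2
x_8 = 1.2500, f(x_8) = 0.390244, coefficient = 2
x_9 = 1.3750, f(x_9) = 0.345946, coefficient = 2
x_10 = 1.5000, f(x_10) = 0.307692, coefficient = 2
x_11 = 1.6250, f(x_11) = 0.274678, coefficient = 2
x_12 = 1.7500, f(x_12) = 0.246154, coefficient = 1

I ≈ (0.125000/2) × 12.911580 = 0.806974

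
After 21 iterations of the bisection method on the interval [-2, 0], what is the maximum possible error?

Bisection error bound: |error| ≤ (b-a)/2^n
|error| ≤ (0 - (-2))/2^21 = 2/2^21
|error| ≤ 0.0000009537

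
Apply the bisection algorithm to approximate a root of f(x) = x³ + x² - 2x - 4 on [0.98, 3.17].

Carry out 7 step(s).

f(x) = x³ + x² - 2x - 4
Initial interval: [0.98, 3.17]

Iteration 1:
  c_1 = (0.980000 + 3.170000)/2 = 2.075000
  f(c_1) = f(2.075000) = 5.089797
  f(a) × f(c) < 0, new interval: [0.980000, 2.075000]
Iteration 2:
  c_2 = (0.980000 + 2.075000)/2 = 1.527500
  f(c_2) = f(1.527500) = -1.157695
  f(a) × f(c) ≥ 0, new interval: [1.527500, 2.075000]
Iteration 3:
  c_3 = (1.527500 + 2.075000)/2 = 1.801250
  f(c_3) = f(1.801250) = 1.486160
  f(a) × f(c) < 0, new interval: [1.527500, 1.801250]
Iteration 4:
  c_4 = (1.527500 + 1.801250)/2 = 1.664375
  f(c_4) = f(1.664375) = 0.051953
  f(a) × f(c) < 0, new interval: [1.527500, 1.664375]
Iteration 5:
  c_5 = (1.527500 + 1.664375)/2 = 1.595938
  f(c_5) = f(1.595938) = -0.579979
  f(a) × f(c) ≥ 0, new interval: [1.595938, 1.664375]
Iteration 6:
  c_6 = (1.595938 + 1.664375)/2 = 1.630156
  f(c_6) = f(1.630156) = -0.270911
  f(a) × f(c) ≥ 0, new interval: [1.630156, 1.664375]
Iteration 7:
  c_7 = (1.630156 + 1.664375)/2 = 1.647266
  f(c_7) = f(1.647266) = -0.111218
  f(a) × f(c) ≥ 0, new interval: [1.647266, 1.664375]

After 7 iteration(s), the approximation is c_7 = 1.647266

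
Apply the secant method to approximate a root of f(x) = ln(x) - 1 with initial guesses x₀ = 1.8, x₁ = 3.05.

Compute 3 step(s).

f(x) = ln(x) - 1
x₀ = 1.8, x₁ = 3.05

Secant formula: x_{n+1} = x_n - f(x_n)(x_n - x_{n-1})/(f(x_n) - f(x_{n-1}))

Iteration 1:
  f(1.800000) = -0.412213
  f(3.050000) = 0.115142
  x_2 = 3.050000 - 0.115142×(3.050000 - 1.800000)/(0.115142 - (-0.412213))
       = 2.777078
Iteration 2:
  f(3.050000) = 0.115142
  f(2.777078) = 0.021399
  x_3 = 2.777078 - 0.021399×(2.777078 - 3.050000)/(0.021399 - 0.115142)
       = 2.714776
Iteration 3:
  f(2.777078) = 0.021399
  f(2.714776) = -0.001291
  x_4 = 2.714776 - (-0.001291)×(2.714776 - 2.777078)/(-0.001291 - 0.021399)
       = 2.718320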